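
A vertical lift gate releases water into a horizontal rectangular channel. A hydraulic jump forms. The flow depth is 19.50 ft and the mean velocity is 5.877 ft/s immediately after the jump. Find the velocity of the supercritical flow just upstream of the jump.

V₁ = 58.76 ft/s

Fr₂ = V₂/√(g·y₂) = 5.877/√(32.2×19.50) = 0.2345.
Since the conjugate-depth ratio holds either way, y₁/y₂ = ½[√(1 + 8Fr₂²) − 1] = ½[√1.4401 − 1] = 0.1000.
y₁ = 0.1000 × 19.50 = 1.950 ft.
V₁ = q/y₁ = 114.6/1.950 = 58.76 ft/s.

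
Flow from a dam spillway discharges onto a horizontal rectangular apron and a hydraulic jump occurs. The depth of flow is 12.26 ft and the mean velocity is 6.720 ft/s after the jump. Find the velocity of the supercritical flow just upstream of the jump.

Fr₂ = V₂/√(g·y₂) = 6.720/√(32.2×12.26) = 0.3382.
Since the conjugate-depth ratio holds either way, y₁/y₂ = ½[√(1 + 8Fr₂²) − 1] = ½[√1.9151 − 1] = 0.1919.
y₁ = 0.1919 × 12.26 = 2.353 ft.
V₁ = q/y₁ = 82.39/2.353 = 35.01 ft/s.

V₁ = 35.01 ft/s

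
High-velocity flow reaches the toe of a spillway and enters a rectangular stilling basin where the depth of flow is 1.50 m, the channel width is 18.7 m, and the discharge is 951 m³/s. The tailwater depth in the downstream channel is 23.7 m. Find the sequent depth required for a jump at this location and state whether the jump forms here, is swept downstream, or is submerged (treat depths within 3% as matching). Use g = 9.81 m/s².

q = Q/b = 951/18.7 = 50.9 m²/s; V₁ = q/y₁ = 33.9 m/s. Fr₁ = V₁/√(g·y₁) = 8.84.
Sequent-depth ratio: y₂/y₁ = ½[√(1 + 8Fr₁²) − 1] = ½[√625.9 − 1] = 12.0.
y₂ = 12.0 × 1.50 = 18.0 m.
Tailwater y_tw = 23.7 m: y_tw > y₂, so the jump is submerged.

y₂ = 18.0 m; the jump is submerged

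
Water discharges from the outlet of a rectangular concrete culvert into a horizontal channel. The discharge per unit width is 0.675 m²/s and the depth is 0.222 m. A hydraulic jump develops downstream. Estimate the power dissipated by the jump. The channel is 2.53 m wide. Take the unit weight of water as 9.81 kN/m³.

V₁ = q/y₁ = 0.675/0.222 = 3.04 m/s. Fr₁ = V₁/√(g·y₁) = 3.04/√(9.81×0.222) = 2.06.
From the momentum equation for a rectangular channel, y₂/y₁ = ½[√(1 + 8Fr₁²) − 1] = ½[√34.96 − 1] = 2.46.
y₂ = 2.46 × 0.222 = 0.545 m.
V₂ = q/y₂ = 0.675/0.545 = 1.24 m/s. E₁ = y₁ + V₁²/2g = 0.693 m; E₂ = y₂ + V₂²/2g = 0.623 m. ΔE = E₁ − E₂ = 0.0698 m.
Q = q·b = 0.675 × 2.53 = 1.71 m³/s. P = γ·Q·ΔE = 9.81 × 1.71 × 0.0698 = 1.17 kW.

P = 1.17 kW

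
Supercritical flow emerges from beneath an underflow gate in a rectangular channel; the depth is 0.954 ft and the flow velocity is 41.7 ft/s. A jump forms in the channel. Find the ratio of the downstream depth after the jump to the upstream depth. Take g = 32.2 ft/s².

Fr₁ = V₁/√(g·y₁) = 41.7/√(32.2×0.954) = 7.52.
By Bélanger, y₂/y₁ = ½[√(1 + 8Fr₁²) − 1] = ½[√453.9 − 1] = 10.2.

y₂/y₁ = 10.2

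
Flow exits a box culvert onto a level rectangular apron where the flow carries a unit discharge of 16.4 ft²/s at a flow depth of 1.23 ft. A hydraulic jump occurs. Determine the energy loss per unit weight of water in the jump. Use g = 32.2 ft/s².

V₁ = q/y₁ = 16.4/1.23 = 13.3 ft/s. Fr₁ = V₁/√(g·y₁) = 13.3/√(32.2×1.23) = 2.12.
Conjugate-depth relation: y₂/y₁ = ½[√(1 + 8Fr₁²) − 1] = ½[√36.91 − 1] = 2.54.
y₂ = 2.54 × 1.23 = 3.12 ft.
Head loss: ΔE = (y₂ − y₁)³/(4y₁y₂) = (3.12 − 1.23)³/(4×1.23×3.12) = 6.77/15.4 = 0.441 ft.

ΔE = 0.441 ft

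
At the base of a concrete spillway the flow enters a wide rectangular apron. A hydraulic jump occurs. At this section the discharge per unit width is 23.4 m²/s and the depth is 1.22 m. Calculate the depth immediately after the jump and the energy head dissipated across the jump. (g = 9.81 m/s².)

y₂ = 8.98 m; ΔE = 10.6 m

V₁ = q/y₁ = 23.4/1.22 = 19.2 m/s. Fr₁ = V₁/√(g·y₁) = 19.2/√(9.81×1.22) = 5.54.
Sequent-depth ratio: y₂/y₁ = ½[√(1 + 8Fr₁²) − 1] = ½[√246.9 − 1] = 7.36.
y₂ = 7.36 × 1.22 = 8.98 m.
Head loss: ΔE = (y₂ − y₁)³/(4y₁y₂) = (8.98 − 1.22)³/(4×1.22×8.98) = 466/43.8 = 10.6 m.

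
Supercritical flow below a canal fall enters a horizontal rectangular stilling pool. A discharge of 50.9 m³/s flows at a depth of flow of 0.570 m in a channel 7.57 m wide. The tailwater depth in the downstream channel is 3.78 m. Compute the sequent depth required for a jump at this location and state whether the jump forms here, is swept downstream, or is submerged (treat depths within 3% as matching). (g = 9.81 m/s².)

q = Q/b = 50.9/7.57 = 6.72 m²/s; V₁ = q/y₁ = 11.8 m/s. Fr₁ = V₁/√(g·y₁) = 4.99.
By Bélanger, y₂/y₁ = ½[√(1 + 8Fr₁²) − 1] = ½[√200.1 − 1] = 6.57.
y₂ = 6.57 × 0.570 = 3.75 m.
Tailwater y_tw = 3.78 m: y_tw ≈ y₂, so the jump forms here.

y₂ = 3.75 m; the jump forms here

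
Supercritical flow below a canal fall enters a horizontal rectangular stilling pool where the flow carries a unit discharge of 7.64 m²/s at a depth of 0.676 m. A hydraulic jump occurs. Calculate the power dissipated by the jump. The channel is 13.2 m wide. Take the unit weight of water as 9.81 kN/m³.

P = 3083 kW

V₁ = q/y₁ = 7.64/0.676 = 11.3 m/s. Fr₁ = V₁/√(g·y₁) = 11.3/√(9.81×0.676) = 4.39.
Bélanger equation: y₂/y₁ = ½[√(1 + 8Fr₁²) − 1] = ½[√155.1 − 1] = 5.73.
y₂ = 5.73 × 0.676 = 3.87 m.
V₂ = q/y₂ = 7.64/3.87 = 1.97 m/s. E₁ = y₁ + V₁²/2g = 7.19 m; E₂ = y₂ + V₂²/2g = 4.07 m. ΔE = E₁ − E₂ = 3.12 m.
Q = q·b = 7.64 × 13.2 = 101 m³/s. P = γ·Q·ΔE = 9.81 × 101 × 3.12 = 3083 kW.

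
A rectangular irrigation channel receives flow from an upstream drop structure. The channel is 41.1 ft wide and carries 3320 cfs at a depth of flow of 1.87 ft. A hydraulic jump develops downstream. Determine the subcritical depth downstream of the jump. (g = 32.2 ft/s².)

y₂ = 13.8 ft

q = Q/b = 3320/41.1 = 80.8 ft²/s; V₁ = q/y₁ = 43.2 ft/s. Fr₁ = V₁/√(g·y₁) = 5.57.
From the momentum equation for a rectangular channel, y₂/y₁ = ½[√(1 + 8Fr₁²) − 1] = ½[√248.9 − 1] = 7.39.
y₂ = 7.39 × 1.87 = 13.8 ft.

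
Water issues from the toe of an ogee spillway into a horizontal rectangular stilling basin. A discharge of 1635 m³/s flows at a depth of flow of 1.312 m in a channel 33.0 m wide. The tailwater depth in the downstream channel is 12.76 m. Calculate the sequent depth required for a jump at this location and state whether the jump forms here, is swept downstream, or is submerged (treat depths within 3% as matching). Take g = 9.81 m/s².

q = Q/b = 1635/33.0 = 49.55 m²/s; V₁ = q/y₁ = 37.76 m/s. Fr₁ = V₁/√(g·y₁) = 10.53.
Bélanger equation: y₂/y₁ = ½[√(1 + 8Fr₁²) − 1] = ½[√887.39 − 1] = 14.39.
y₂ = 14.39 × 1.312 = 18.89 m.
Tailwater y_tw = 12.76 m: y_tw < y₂, so the jump is swept downstream.

y₂ = 18.89 m; the jump is swept downstream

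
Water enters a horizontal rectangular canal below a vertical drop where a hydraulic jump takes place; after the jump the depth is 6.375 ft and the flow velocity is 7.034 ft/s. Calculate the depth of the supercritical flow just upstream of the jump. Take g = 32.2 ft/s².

y₁ = 2.267 ft

Fr₂ = V₂/√(g·y₂) = 7.034/√(32.2×6.375) = 0.4909.
Applying the sequent-depth relation in reverse, y₁/y₂ = ½[√(1 + 8Fr₂²) − 1] = ½[√2.9282 − 1] = 0.3556.
y₁ = 0.3556 × 6.375 = 2.267 ft.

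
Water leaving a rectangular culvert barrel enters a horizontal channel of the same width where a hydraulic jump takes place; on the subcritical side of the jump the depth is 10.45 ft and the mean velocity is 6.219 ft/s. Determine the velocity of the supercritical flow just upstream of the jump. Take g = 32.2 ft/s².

V₁ = 32.27 ft/s

Fr₂ = V₂/√(g·y₂) = 6.219/√(32.2×10.45) = 0.3390.
Applying the sequent-depth relation in reverse, y₁/y₂ = ½[√(1 + 8Fr₂²) − 1] = ½[√1.9195 − 1] = 0.1927.
y₁ = 0.1927 × 10.45 = 2.014 ft.
V₁ = q/y₁ = 64.99/2.014 = 32.27 ft/s.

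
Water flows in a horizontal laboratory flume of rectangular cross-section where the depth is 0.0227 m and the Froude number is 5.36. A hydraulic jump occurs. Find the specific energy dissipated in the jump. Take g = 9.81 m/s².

Fr₁ = 5.36 (given).
Sequent-depth ratio: y₂/y₁ = ½[√(1 + 8Fr₁²) − 1] = ½[√230.8 − 1] = 7.10.
y₂ = 7.10 × 0.0227 = 0.161 m.
V₁ = Fr₁·√(g·y₁) = 5.36×√(9.81×0.0227) = 2.53 m/s; q = V₁·y₁ = 0.0574 m²/s. V₂ = q/y₂ = 0.0574/0.161 = 0.356 m/s. E₁ = y₁ + V₁²/2g = 0.349 m; E₂ = y₂ + V₂²/2g = 0.168 m. ΔE = E₁ − E₂ = 0.181 m.

ΔE = 0.181 m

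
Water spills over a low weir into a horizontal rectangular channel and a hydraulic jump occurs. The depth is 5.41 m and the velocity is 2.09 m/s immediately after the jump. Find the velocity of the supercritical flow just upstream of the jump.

V₁ = 14.5 m/s

Fr₂ = V₂/√(g·y₂) = 2.09/√(9.81×5.41) = 0.287.
Applying the sequent-depth relation in reverse, y₁/y₂ = ½[√(1 + 8Fr₂²) − 1] = ½[√1.658 − 1] = 0.144.
y₁ = 0.144 × 5.41 = 0.779 m.
V₁ = q/y₁ = 11.3/0.779 = 14.5 m/s.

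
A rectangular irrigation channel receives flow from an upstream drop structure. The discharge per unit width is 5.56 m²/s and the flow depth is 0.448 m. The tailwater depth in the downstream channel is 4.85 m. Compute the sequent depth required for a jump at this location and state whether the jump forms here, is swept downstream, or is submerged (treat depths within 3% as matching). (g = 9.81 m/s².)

V₁ = q/y₁ = 5.56/0.448 = 12.4 m/s. Fr₁ = V₁/√(g·y₁) = 12.4/√(9.81×0.448) = 5.92.
From the momentum equation for a rectangular channel, y₂/y₁ = ½[√(1 + 8Fr₁²) − 1] = ½[√281.4 − 1] = 7.89.
y₂ = 7.89 × 0.448 = 3.53 m.
Tailwater y_tw = 4.85 m: y_tw > y₂, so the jump is submerged.

y₂ = 3.53 m; the jump is submerged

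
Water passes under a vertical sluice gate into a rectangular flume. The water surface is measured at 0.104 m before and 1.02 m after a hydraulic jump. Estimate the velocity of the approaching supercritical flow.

For a rectangular channel the momentum equation gives q² = ½·g·y₁·y₂·(y₁ + y₂) = ½×9.81×0.104×1.02×1.12 = 0.585.
q = √0.585 = 0.765 m²/s.
V₁ = q/y₁ = 0.765/0.104 = 7.35 m/s.

V₁ = 7.35 m/s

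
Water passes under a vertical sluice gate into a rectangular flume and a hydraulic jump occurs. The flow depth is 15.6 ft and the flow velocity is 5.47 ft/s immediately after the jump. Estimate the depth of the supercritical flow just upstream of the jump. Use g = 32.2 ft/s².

y₁ = 1.68 ft

Fr₂ = V₂/√(g·y₂) = 5.47/√(32.2×15.6) = 0.244.
Since the conjugate-depth ratio holds either way, y₁/y₂ = ½[√(1 + 8Fr₂²) − 1] = ½[√1.477 − 1] = 0.108.
y₁ = 0.108 × 15.6 = 1.68 ft.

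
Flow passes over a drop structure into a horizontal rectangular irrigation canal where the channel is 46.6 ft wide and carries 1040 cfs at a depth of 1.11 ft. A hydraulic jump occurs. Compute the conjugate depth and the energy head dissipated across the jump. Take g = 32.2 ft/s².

q = Q/b = 1040/46.6 = 22.3 ft²/s; V₁ = q/y₁ = 20.1 ft/s. Fr₁ = V₁/√(g·y₁) = 3.36.
Sequent-depth ratio: y₂/y₁ = ½[√(1 + 8Fr₁²) − 1] = ½[√91.48 − 1] = 4.28.
y₂ = 4.28 × 1.11 = 4.75 ft.
V₂ = q/y₂ = 22.3/4.75 = 4.70 ft/s. E₁ = y₁ + V₁²/2g = 7.39 ft; E₂ = y₂ + V₂²/2g = 5.10 ft. ΔE = E₁ − E₂ = 2.29 ft.

y₂ = 4.75 ft; ΔE = 2.29 ft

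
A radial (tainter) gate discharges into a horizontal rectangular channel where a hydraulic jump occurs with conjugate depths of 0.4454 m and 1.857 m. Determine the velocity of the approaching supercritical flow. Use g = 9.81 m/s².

For a rectangular channel the momentum equation gives q² = ½·g·y₁·y₂·(y₁ + y₂) = ½×9.81×0.4454×1.857×2.302 = 9.341.
q = √9.341 = 3.056 m²/s.
V₁ = q/y₁ = 3.056/0.4454 = 6.862 m/s.

V₁ = 6.862 m/s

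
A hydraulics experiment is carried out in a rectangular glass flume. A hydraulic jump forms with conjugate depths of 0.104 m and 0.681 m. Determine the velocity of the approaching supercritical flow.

For a rectangular channel the momentum equation gives q² = ½·g·y₁·y₂·(y₁ + y₂) = ½×9.81×0.104×0.681×0.785 = 0.273.
q = √0.273 = 0.522 m²/s.
V₁ = q/y₁ = 0.522/0.104 = 5.02 m/s.

V₁ = 5.02 m/s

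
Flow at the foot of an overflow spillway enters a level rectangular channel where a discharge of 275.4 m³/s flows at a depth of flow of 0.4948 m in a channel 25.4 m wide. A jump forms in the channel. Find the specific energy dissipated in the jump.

ΔE = 18.12 m

q = Q/b = 275.4/25.4 = 10.84 m²/s; V₁ = q/y₁ = 21.91 m/s. Fr₁ = V₁/√(g·y₁) = 9.946.
From the momentum equation for a rectangular channel, y₂/y₁ = ½[√(1 + 8Fr₁²) − 1] = ½[√792.39 − 1] = 13.57.
y₂ = 13.57 × 0.4948 = 6.717 m.
Head loss: ΔE = (y₂ − y₁)³/(4y₁y₂) = (6.717 − 0.4948)³/(4×0.4948×6.717) = 240.9/13.29 = 18.12 m.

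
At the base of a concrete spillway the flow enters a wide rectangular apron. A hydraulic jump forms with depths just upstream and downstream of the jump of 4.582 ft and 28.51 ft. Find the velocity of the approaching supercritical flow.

For a rectangular channel the momentum equation gives q² = ½·g·y₁·y₂·(y₁ + y₂) = ½×32.2×4.582×28.51×33.09 = 69599.
q = √69599 = 263.8 ft²/s.
V₁ = q/y₁ = 263.8/4.582 = 57.58 ft/s.

V₁ = 57.58 ft/s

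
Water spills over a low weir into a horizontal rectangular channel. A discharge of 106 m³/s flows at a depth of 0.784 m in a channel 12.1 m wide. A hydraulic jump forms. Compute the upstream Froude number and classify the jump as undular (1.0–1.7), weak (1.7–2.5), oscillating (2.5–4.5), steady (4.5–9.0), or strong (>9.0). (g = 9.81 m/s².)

q = Q/b = 106/12.1 = 8.76 m²/s; V₁ = q/y₁ = 11.2 m/s. Fr₁ = V₁/√(g·y₁) = 4.03.
Fr₁ = 4.03 lies in the oscillating range.

Fr₁ = 4.03; oscillating jump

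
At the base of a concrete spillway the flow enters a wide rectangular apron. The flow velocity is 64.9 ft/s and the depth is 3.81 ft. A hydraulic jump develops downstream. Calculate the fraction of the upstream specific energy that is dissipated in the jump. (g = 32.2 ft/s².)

ΔE/E₁ = 0.555 (55.5%)

Fr₁ = V₁/√(g·y₁) = 64.9/√(32.2×3.81) = 5.86.
Sequent-depth ratio: y₂/y₁ = ½[√(1 + 8Fr₁²) − 1] = ½[√275.7 − 1] = 7.80.
y₂ = 7.80 × 3.81 = 29.7 ft.
E₁ = y₁ + V₁²/2g = 69.2 ft. ΔE = (y₂ − y₁)³/(4y₁y₂) = 38.4 ft. ΔE/E₁ = 38.4/69.2 = 0.555.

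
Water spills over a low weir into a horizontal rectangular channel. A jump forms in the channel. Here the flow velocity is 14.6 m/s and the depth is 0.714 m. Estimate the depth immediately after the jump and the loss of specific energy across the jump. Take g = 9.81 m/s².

y₂ = 5.22 m; ΔE = 6.15 m

Fr₁ = V₁/√(g·y₁) = 14.6/√(9.81×0.714) = 5.52.
From the momentum equation for a rectangular channel, y₂/y₁ = ½[√(1 + 8Fr₁²) − 1] = ½[√244.5 − 1] = 7.32.
y₂ = 7.32 × 0.714 = 5.22 m.
q = V₁·y₁ = 14.6 × 0.714 = 10.4 m²/s. V₂ = q/y₂ = 10.4/5.22 = 2.00 m/s. E₁ = y₁ + V₁²/2g = 11.6 m; E₂ = y₂ + V₂²/2g = 5.43 m. ΔE = E₁ − E₂ = 6.15 m.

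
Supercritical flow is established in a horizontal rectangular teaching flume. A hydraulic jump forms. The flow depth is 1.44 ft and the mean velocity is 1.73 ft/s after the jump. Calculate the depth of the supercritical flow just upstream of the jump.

Fr₂ = V₂/√(g·y₂) = 1.73/√(32.2×1.44) = 0.254.
The Bélanger relation is symmetric: y₁/y₂ = ½[√(1 + 8Fr₂²) − 1] = ½[√1.516 − 1] = 0.116.
y₁ = 0.116 × 1.44 = 0.167 ft.

y₁ = 0.167 ft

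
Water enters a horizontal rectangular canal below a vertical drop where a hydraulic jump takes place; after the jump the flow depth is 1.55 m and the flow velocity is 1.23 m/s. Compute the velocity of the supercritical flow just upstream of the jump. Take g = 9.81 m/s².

Fr₂ = V₂/√(g·y₂) = 1.23/√(9.81×1.55) = 0.315.
Since the conjugate-depth ratio holds either way, y₁/y₂ = ½[√(1 + 8Fr₂²) − 1] = ½[√1.796 − 1] = 0.170.
y₁ = 0.170 × 1.55 = 0.264 m.
V₁ = q/y₁ = 1.91/0.264 = 7.23 m/s.

V₁ = 7.23 m/s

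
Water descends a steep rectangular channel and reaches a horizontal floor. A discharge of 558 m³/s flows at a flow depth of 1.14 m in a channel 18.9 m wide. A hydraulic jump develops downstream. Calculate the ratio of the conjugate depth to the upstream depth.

y₂/y₁ = 10.5

q = Q/b = 558/18.9 = 29.5 m²/s; V₁ = q/y₁ = 25.9 m/s. Fr₁ = V₁/√(g·y₁) = 7.74.
From the momentum equation for a rectangular channel, y₂/y₁ = ½[√(1 + 8Fr₁²) − 1] = ½[√480.8 − 1] = 10.5.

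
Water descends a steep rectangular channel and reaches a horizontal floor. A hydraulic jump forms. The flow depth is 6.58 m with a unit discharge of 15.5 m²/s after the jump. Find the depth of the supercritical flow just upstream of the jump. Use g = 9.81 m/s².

y₁ = 0.984 m

V₂ = q/y₂ = 15.5/6.58 = 2.36 m/s; Fr₂ = V₂/√(g·y₂) = 0.293.
Since the conjugate-depth ratio holds either way, y₁/y₂ = ½[√(1 + 8Fr₂²) − 1] = ½[√1.688 − 1] = 0.150.
y₁ = 0.150 × 6.58 = 0.984 m.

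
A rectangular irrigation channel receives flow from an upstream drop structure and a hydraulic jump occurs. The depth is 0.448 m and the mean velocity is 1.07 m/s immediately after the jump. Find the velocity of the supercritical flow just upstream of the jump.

Fr₂ = V₂/√(g·y₂) = 1.07/√(9.81×0.448) = 0.510.
Since the conjugate-depth ratio holds either way, y₁/y₂ = ½[√(1 + 8Fr₂²) − 1] = ½[√3.084 − 1] = 0.378.
y₁ = 0.378 × 0.448 = 0.169 m.
V₁ = q/y₁ = 0.479/0.169 = 2.83 m/s.

V₁ = 2.83 m/s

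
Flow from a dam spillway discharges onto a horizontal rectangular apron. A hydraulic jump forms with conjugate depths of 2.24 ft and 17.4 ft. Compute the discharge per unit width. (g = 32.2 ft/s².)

q = 111 ft²/s

For a rectangular channel the momentum equation gives q² = ½·g·y₁·y₂·(y₁ + y₂) = ½×32.2×2.24×17.4×19.6 = 12324.
q = √12324 = 111 ft²/s.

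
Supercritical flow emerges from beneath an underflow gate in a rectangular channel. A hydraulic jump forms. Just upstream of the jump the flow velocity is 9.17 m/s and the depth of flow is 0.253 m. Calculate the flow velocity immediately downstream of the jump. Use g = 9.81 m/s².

V₂ = 1.18 m/s

Fr₁ = V₁/√(g·y₁) = 9.17/√(9.81×0.253) = 5.82.
Sequent-depth ratio: y₂/y₁ = ½[√(1 + 8Fr₁²) − 1] = ½[√272.0 − 1] = 7.75.
y₂ = 7.75 × 0.253 = 1.96 m.
q = V₁·y₁ = 9.17 × 0.253 = 2.32 m²/s.
V₂ = q/y₂ = 2.32/1.96 = 1.18 m/s.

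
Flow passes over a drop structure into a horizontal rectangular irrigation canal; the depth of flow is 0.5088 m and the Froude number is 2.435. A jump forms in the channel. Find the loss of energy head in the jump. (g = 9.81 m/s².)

Fr₁ = 2.435 (given).
From the momentum equation for a rectangular channel, y₂/y₁ = ½[√(1 + 8Fr₁²) − 1] = ½[√48.434 − 1] = 2.980.
y₂ = 2.980 × 0.5088 = 1.516 m.
V₁ = Fr₁·√(g·y₁) = 2.435×√(9.81×0.5088) = 5.440 m/s; q = V₁·y₁ = 2.768 m²/s. V₂ = q/y₂ = 2.768/1.516 = 1.826 m/s. E₁ = y₁ + V₁²/2g = 2.017 m; E₂ = y₂ + V₂²/2g = 1.686 m. ΔE = E₁ − E₂ = 0.3312 m.

ΔE = 0.3312 m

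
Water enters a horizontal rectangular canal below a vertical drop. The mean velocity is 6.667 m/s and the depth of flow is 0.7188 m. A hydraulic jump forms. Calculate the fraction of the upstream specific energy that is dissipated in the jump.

ΔE/E₁ = 0.177 (17.7%)

Fr₁ = V₁/√(g·y₁) = 6.667/√(9.81×0.7188) = 2.511.
Bélanger equation: y₂/y₁ = ½[√(1 + 8Fr₁²) − 1] = ½[√51.428 − 1] = 3.086.
y₂ = 3.086 × 0.7188 = 2.218 m.
E₁ = y₁ + V₁²/2g = 2.984 m. ΔE = (y₂ − y₁)³/(4y₁y₂) = 0.5284 m. ΔE/E₁ = 0.5284/2.984 = 0.177.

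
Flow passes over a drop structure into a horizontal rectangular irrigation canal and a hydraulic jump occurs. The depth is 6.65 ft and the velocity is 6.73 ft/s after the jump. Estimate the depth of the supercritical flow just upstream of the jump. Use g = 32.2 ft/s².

y₁ = 2.13 ft

Fr₂ = V₂/√(g·y₂) = 6.73/√(32.2×6.65) = 0.460.
The Bélanger relation is symmetric: y₁/y₂ = ½[√(1 + 8Fr₂²) − 1] = ½[√2.692 − 1] = 0.320.
y₁ = 0.320 × 6.65 = 2.13 ft.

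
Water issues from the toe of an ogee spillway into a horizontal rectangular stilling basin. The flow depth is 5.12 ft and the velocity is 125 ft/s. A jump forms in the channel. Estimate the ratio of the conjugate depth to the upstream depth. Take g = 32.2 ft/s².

y₂/y₁ = 13.3

Fr₁ = V₁/√(g·y₁) = 125/√(32.2×5.12) = 9.74.
By Bélanger, y₂/y₁ = ½[√(1 + 8Fr₁²) − 1] = ½[√759.2 − 1] = 13.3.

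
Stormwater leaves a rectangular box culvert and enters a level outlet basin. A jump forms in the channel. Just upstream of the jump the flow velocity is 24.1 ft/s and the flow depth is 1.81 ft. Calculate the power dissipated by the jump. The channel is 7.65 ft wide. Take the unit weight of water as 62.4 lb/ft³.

P = 115 hp

Fr₁ = V₁/√(g·y₁) = 24.1/√(32.2×1.81) = 3.16.
Sequent-depth ratio: y₂/y₁ = ½[√(1 + 8Fr₁²) − 1] = ½[√80.72 − 1] = 3.99.
y₂ = 3.99 × 1.81 = 7.23 ft.
q = V₁·y₁ = 24.1 × 1.81 = 43.6 ft²/s. V₂ = q/y₂ = 43.6/7.23 = 6.04 ft/s. E₁ = y₁ + V₁²/2g = 10.8 ft; E₂ = y₂ + V₂²/2g = 7.79 ft. ΔE = E₁ − E₂ = 3.04 ft.
Q = q·b = 43.6 × 7.65 = 334 cfs. P = γ·Q·ΔE/550 = 62.4 × 334 × 3.04 / 550 = 115 hp.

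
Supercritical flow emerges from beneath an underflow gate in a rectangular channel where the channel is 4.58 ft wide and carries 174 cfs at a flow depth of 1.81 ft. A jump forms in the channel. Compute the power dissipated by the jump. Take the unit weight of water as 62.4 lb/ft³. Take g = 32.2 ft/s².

P = 37.0 hp

q = Q/b = 174/4.58 = 38.0 ft²/s; V₁ = q/y₁ = 21.0 ft/s. Fr₁ = V₁/√(g·y₁) = 2.75.
Bélanger equation: y₂/y₁ = ½[√(1 + 8Fr₁²) − 1] = ½[√61.47 − 1] = 3.42.
y₂ = 3.42 × 1.81 = 6.19 ft.
Head loss: ΔE = (y₂ − y₁)³/(4y₁y₂) = (6.19 − 1.81)³/(4×1.81×6.19) = 84.1/44.8 = 1.88 ft.
P = γ·Q·ΔE/550 = 62.4 × 174 × 1.88 / 550 = 37.0 hp.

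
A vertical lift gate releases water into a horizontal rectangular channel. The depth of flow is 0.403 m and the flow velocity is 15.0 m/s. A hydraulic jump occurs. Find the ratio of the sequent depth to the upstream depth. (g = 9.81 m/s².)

Fr₁ = V₁/√(g·y₁) = 15.0/√(9.81×0.403) = 7.54.
Sequent-depth ratio: y₂/y₁ = ½[√(1 + 8Fr₁²) − 1] = ½[√456.3 − 1] = 10.2.

y₂/y₁ = 10.2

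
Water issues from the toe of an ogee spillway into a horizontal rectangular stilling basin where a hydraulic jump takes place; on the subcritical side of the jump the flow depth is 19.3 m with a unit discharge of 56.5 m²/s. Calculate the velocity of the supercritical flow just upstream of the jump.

V₁ = 35.0 m/s

V₂ = q/y₂ = 56.5/19.3 = 2.93 m/s; Fr₂ = V₂/√(g·y₂) = 0.213.
Applying the sequent-depth relation in reverse, y₁/y₂ = ½[√(1 + 8Fr₂²) − 1] = ½[√1.362 − 1] = 0.0835.
y₁ = 0.0835 × 19.3 = 1.61 m.
V₁ = q/y₁ = 56.5/1.61 = 35.0 m/s.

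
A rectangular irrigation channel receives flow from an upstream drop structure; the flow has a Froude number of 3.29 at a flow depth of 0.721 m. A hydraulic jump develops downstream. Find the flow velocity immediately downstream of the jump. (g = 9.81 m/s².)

V₂ = 2.09 m/s

Fr₁ = 3.29 (given).
Sequent-depth ratio: y₂/y₁ = ½[√(1 + 8Fr₁²) − 1] = ½[√87.59 − 1] = 4.18.
y₂ = 4.18 × 0.721 = 3.01 m.
V₁ = Fr₁·√(g·y₁) = 3.29×√(9.81×0.721) = 8.75 m/s; q = V₁·y₁ = 6.31 m²/s.
V₂ = q/y₂ = 6.31/3.01 = 2.09 m/s.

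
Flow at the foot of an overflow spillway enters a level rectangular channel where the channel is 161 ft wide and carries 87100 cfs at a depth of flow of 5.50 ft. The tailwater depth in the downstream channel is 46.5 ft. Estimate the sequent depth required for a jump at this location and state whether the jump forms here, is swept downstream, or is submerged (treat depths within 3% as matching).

y₂ = 54.8 ft; the jump is swept downstream

q = Q/b = 87100/161 = 541 ft²/s; V₁ = q/y₁ = 98.4 ft/s. Fr₁ = V₁/√(g·y₁) = 7.39.
Bélanger equation: y₂/y₁ = ½[√(1 + 8Fr₁²) − 1] = ½[√438.0 − 1] = 9.96.
y₂ = 9.96 × 5.50 = 54.8 ft.
Tailwater y_tw = 46.5 ft: y_tw < y₂, so the jump is swept downstream.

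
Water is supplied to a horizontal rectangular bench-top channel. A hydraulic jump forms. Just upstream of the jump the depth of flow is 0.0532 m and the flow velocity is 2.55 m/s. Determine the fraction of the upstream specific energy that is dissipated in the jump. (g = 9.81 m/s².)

ΔE/E₁ = 0.333 (33.3%)

Fr₁ = V₁/√(g·y₁) = 2.55/√(9.81×0.0532) = 3.53.
Conjugate-depth relation: y₂/y₁ = ½[√(1 + 8Fr₁²) − 1] = ½[√100.7 − 1] = 4.52.
y₂ = 4.52 × 0.0532 = 0.240 m.
E₁ = y₁ + V₁²/2g = 0.385 m. ΔE = (y₂ − y₁)³/(4y₁y₂) = 0.128 m. ΔE/E₁ = 0.128/0.385 = 0.333.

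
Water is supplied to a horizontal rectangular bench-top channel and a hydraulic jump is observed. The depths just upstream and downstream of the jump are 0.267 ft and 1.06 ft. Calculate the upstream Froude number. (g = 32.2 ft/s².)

Fr₁ = 3.14

For a rectangular channel the momentum equation gives q² = ½·g·y₁·y₂·(y₁ + y₂) = ½×32.2×0.267×1.06×1.33 = 6.05.
q = √6.05 = 2.46 ft²/s.
V₁ = q/y₁ = 9.21 ft/s; Fr₁ = V₁/√(g·y₁) = 3.14.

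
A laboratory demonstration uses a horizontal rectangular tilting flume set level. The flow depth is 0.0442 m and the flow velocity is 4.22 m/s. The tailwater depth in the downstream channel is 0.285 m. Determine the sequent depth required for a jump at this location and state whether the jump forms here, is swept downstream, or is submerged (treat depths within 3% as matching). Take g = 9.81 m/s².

y₂ = 0.379 m; the jump is swept downstream

Fr₁ = V₁/√(g·y₁) = 4.22/√(9.81×0.0442) = 6.41.
Sequent-depth ratio: y₂/y₁ = ½[√(1 + 8Fr₁²) − 1] = ½[√329.6 − 1] = 8.58.
y₂ = 8.58 × 0.0442 = 0.379 m.
Tailwater y_tw = 0.285 m: y_tw < y₂, so the jump is swept downstream.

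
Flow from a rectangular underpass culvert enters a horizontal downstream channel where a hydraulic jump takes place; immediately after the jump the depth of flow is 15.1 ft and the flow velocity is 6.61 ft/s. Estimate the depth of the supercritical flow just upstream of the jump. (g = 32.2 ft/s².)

Fr₂ = V₂/√(g·y₂) = 6.61/√(32.2×15.1) = 0.300.
From the momentum equation (using Fr₂), y₁/y₂ = ½[√(1 + 8Fr₂²) − 1] = ½[√1.719 − 1] = 0.156.
y₁ = 0.156 × 15.1 = 2.35 ft.

y₁ = 2.35 ft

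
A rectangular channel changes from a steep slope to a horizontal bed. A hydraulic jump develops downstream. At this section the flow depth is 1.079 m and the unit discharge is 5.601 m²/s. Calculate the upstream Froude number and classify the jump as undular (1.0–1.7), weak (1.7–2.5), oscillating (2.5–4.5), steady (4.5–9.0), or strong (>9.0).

Fr₁ = 1.596; undular jump

V₁ = q/y₁ = 5.601/1.079 = 5.191 m/s. Fr₁ = V₁/√(g·y₁) = 5.191/√(9.81×1.079) = 1.596.
Fr₁ = 1.596 lies in the undular range.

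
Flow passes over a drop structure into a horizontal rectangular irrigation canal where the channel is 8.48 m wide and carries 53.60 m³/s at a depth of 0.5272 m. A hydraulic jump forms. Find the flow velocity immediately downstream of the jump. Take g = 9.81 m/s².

V₂ = 1.720 m/s

q = Q/b = 53.60/8.48 = 6.321 m²/s; V₁ = q/y₁ = 11.99 m/s. Fr₁ = V₁/√(g·y₁) = 5.272.
Conjugate-depth relation: y₂/y₁ = ½[√(1 + 8Fr₁²) − 1] = ½[√223.35 − 1] = 6.972.
y₂ = 6.972 × 0.5272 = 3.676 m.
V₂ = q/y₂ = 6.321/3.676 = 1.720 m/s.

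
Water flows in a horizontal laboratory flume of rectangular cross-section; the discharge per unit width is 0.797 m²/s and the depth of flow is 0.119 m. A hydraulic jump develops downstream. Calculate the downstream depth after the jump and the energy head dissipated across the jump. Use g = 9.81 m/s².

V₁ = q/y₁ = 0.797/0.119 = 6.70 m/s. Fr₁ = V₁/√(g·y₁) = 6.70/√(9.81×0.119) = 6.20.
Conjugate-depth relation: y₂/y₁ = ½[√(1 + 8Fr₁²) − 1] = ½[√308.4 − 1] = 8.28.
y₂ = 8.28 × 0.119 = 0.985 m.
Head loss: ΔE = (y₂ − y₁)³/(4y₁y₂) = (0.985 − 0.119)³/(4×0.119×0.985) = 0.650/0.469 = 1.39 m.

y₂ = 0.985 m; ΔE = 1.39 m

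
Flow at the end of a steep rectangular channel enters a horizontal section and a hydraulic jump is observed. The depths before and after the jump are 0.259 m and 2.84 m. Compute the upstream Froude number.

Fr₁ = 8.10

For a rectangular channel the momentum equation gives q² = ½·g·y₁·y₂·(y₁ + y₂) = ½×9.81×0.259×2.84×3.10 = 11.2.
q = √11.2 = 3.34 m²/s.
V₁ = q/y₁ = 12.9 m/s; Fr₁ = V₁/√(g·y₁) = 8.10.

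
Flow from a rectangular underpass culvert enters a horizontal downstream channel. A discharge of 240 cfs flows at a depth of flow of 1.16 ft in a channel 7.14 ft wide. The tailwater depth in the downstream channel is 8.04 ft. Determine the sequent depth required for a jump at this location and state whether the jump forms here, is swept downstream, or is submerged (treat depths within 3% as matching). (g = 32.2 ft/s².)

y₂ = 7.22 ft; the jump is submerged

q = Q/b = 240/7.14 = 33.6 ft²/s; V₁ = q/y₁ = 29.0 ft/s. Fr₁ = V₁/√(g·y₁) = 4.74.
Bélanger equation: y₂/y₁ = ½[√(1 + 8Fr₁²) − 1] = ½[√180.8 − 1] = 6.22.
y₂ = 6.22 × 1.16 = 7.22 ft.
Tailwater y_tw = 8.04 ft: y_tw > y₂, so the jump is submerged.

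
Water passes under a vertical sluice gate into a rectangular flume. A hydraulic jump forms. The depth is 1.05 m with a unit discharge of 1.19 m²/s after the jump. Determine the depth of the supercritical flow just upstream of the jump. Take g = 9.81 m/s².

y₁ = 0.217 m

V₂ = q/y₂ = 1.19/1.05 = 1.13 m/s; Fr₂ = V₂/√(g·y₂) = 0.353.
The Bélanger relation is symmetric: y₁/y₂ = ½[√(1 + 8Fr₂²) − 1] = ½[√1.998 − 1] = 0.207.
y₁ = 0.207 × 1.05 = 0.217 m.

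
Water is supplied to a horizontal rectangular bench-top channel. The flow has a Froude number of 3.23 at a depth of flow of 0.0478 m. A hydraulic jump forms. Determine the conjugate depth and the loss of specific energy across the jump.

y₂ = 0.196 m; ΔE = 0.0865 m

Fr₁ = 3.23 (given).
Bélanger equation: y₂/y₁ = ½[√(1 + 8Fr₁²) − 1] = ½[√84.46 − 1] = 4.10.
y₂ = 4.10 × 0.0478 = 0.196 m.
V₁ = Fr₁·√(g·y₁) = 3.23×√(9.81×0.0478) = 2.21 m/s; q = V₁·y₁ = 0.106 m²/s. V₂ = q/y₂ = 0.106/0.196 = 0.540 m/s. E₁ = y₁ + V₁²/2g = 0.297 m; E₂ = y₂ + V₂²/2g = 0.211 m. ΔE = E₁ − E₂ = 0.0865 m.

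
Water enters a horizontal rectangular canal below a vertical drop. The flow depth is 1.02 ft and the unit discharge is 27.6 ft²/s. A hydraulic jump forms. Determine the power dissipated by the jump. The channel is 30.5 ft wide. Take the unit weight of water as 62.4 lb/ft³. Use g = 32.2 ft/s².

P = 551 hp

V₁ = q/y₁ = 27.6/1.02 = 27.1 ft/s. Fr₁ = V₁/√(g·y₁) = 27.1/√(32.2×1.02) = 4.72.
Bélanger equation: y₂/y₁ = ½[√(1 + 8Fr₁²) − 1] = ½[√179.3 − 1] = 6.20.
y₂ = 6.20 × 1.02 = 6.32 ft.
V₂ = q/y₂ = 27.6/6.32 = 4.37 ft/s. E₁ = y₁ + V₁²/2g = 12.4 ft; E₂ = y₂ + V₂²/2g = 6.62 ft. ΔE = E₁ − E₂ = 5.77 ft.
Q = q·b = 27.6 × 30.5 = 842 cfs. P = γ·Q·ΔE/550 = 62.4 × 842 × 5.77 / 550 = 551 hp.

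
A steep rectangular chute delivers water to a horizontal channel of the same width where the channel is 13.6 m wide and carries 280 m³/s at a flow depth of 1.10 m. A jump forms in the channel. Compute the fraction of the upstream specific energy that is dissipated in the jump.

ΔE/E₁ = 0.544 (54.4%)

q = Q/b = 280/13.6 = 20.6 m²/s; V₁ = q/y₁ = 18.7 m/s. Fr₁ = V₁/√(g·y₁) = 5.70.
From the momentum equation for a rectangular channel, y₂/y₁ = ½[√(1 + 8Fr₁²) − 1] = ½[√260.7 − 1] = 7.57.
y₂ = 7.57 × 1.10 = 8.33 m.
E₁ = y₁ + V₁²/2g = 19.0 m. ΔE = (y₂ − y₁)³/(4y₁y₂) = 10.3 m. ΔE/E₁ = 10.3/19.0 = 0.544.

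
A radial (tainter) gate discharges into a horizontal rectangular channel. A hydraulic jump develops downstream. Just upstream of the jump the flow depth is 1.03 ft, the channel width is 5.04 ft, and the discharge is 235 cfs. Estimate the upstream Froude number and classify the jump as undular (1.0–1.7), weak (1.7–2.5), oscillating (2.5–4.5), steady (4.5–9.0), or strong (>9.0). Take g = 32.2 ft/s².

q = Q/b = 235/5.04 = 46.6 ft²/s; V₁ = q/y₁ = 45.3 ft/s. Fr₁ = V₁/√(g·y₁) = 7.86.
Fr₁ = 7.86 lies in the steady range.

Fr₁ = 7.86; steady jump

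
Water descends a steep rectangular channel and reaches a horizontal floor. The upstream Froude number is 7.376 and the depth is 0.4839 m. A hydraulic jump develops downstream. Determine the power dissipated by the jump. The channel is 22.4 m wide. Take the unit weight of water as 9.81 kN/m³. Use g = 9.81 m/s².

P = 14872 kW

Fr₁ = 7.376 (given).
By Bélanger, y₂/y₁ = ½[√(1 + 8Fr₁²) − 1] = ½[√436.24 − 1] = 9.943.
y₂ = 9.943 × 0.4839 = 4.812 m.
Head loss: ΔE = (y₂ − y₁)³/(4y₁y₂) = (4.812 − 0.4839)³/(4×0.4839×4.812) = 81.05/9.313 = 8.703 m.
V₁ = Fr₁·√(g·y₁) = 7.376×√(9.81×0.4839) = 16.07 m/s; q = V₁·y₁ = 7.777 m²/s. Q = q·b = 7.777 × 22.4 = 174.2 m³/s. P = γ·Q·ΔE = 9.81 × 174.2 × 8.703 = 14872 kW.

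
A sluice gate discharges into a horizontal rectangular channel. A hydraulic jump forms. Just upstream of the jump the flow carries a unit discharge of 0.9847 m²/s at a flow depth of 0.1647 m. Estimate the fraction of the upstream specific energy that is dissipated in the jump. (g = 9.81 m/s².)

V₁ = q/y₁ = 0.9847/0.1647 = 5.979 m/s. Fr₁ = V₁/√(g·y₁) = 5.979/√(9.81×0.1647) = 4.704.
From the momentum equation for a rectangular channel, y₂/y₁ = ½[√(1 + 8Fr₁²) − 1] = ½[√177.99 − 1] = 6.171.
y₂ = 6.171 × 0.1647 = 1.016 m.
E₁ = y₁ + V₁²/2g = 1.987 m. ΔE = (y₂ − y₁)³/(4y₁y₂) = 0.9224 m. ΔE/E₁ = 0.9224/1.987 = 0.464.

ΔE/E₁ = 0.464 (46.4%)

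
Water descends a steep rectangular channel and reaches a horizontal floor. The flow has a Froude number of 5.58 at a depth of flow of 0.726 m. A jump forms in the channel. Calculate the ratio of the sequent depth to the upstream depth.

y₂/y₁ = 7.41

Fr₁ = 5.58 (given).
Sequent-depth ratio: y₂/y₁ = ½[√(1 + 8Fr₁²) − 1] = ½[√250.1 − 1] = 7.41.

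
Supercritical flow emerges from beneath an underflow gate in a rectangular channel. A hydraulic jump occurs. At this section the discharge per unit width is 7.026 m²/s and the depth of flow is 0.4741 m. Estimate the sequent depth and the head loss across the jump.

y₂ = 4.376 m; ΔE = 7.160 m

V₁ = q/y₁ = 7.026/0.4741 = 14.82 m/s. Fr₁ = V₁/√(g·y₁) = 14.82/√(9.81×0.4741) = 6.872.
Sequent-depth ratio: y₂/y₁ = ½[√(1 + 8Fr₁²) − 1] = ½[√378.77 − 1] = 9.231.
y₂ = 9.231 × 0.4741 = 4.376 m.
Head loss: ΔE = (y₂ − y₁)³/(4y₁y₂) = (4.376 − 0.4741)³/(4×0.4741×4.376) = 59.42/8.299 = 7.160 m.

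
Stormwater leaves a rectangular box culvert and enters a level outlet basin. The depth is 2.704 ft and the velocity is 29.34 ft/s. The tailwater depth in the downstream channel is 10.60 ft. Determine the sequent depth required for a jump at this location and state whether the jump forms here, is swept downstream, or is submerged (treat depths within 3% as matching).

Fr₁ = V₁/√(g·y₁) = 29.34/√(32.2×2.704) = 3.144.
By Bélanger, y₂/y₁ = ½[√(1 + 8Fr₁²) − 1] = ½[√80.095 − 1] = 3.975.
y₂ = 3.975 × 2.704 = 10.75 ft.
Tailwater y_tw = 10.60 ft: y_tw ≈ y₂, so the jump forms here.

y₂ = 10.75 ft; the jump forms here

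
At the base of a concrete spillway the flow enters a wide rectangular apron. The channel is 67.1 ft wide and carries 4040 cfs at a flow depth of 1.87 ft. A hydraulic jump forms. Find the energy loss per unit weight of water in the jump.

q = Q/b = 4040/67.1 = 60.2 ft²/s; V₁ = q/y₁ = 32.2 ft/s. Fr₁ = V₁/√(g·y₁) = 4.15.
From the momentum equation for a rectangular channel, y₂/y₁ = ½[√(1 + 8Fr₁²) − 1] = ½[√138.7 − 1] = 5.39.
y₂ = 5.39 × 1.87 = 10.1 ft.
Head loss: ΔE = (y₂ − y₁)³/(4y₁y₂) = (10.1 − 1.87)³/(4×1.87×10.1) = 553/75.4 = 7.34 ft.

ΔE = 7.34 ft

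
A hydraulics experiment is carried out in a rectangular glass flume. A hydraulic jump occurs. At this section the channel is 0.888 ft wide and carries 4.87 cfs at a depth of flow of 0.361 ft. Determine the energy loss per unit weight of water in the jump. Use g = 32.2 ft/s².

q = Q/b = 4.87/0.888 = 5.48 ft²/s; V₁ = q/y₁ = 15.2 ft/s. Fr₁ = V₁/√(g·y₁) = 4.46.
Conjugate-depth relation: y₂/y₁ = ½[√(1 + 8Fr₁²) − 1] = ½[√159.8 − 1] = 5.82.
y₂ = 5.82 × 0.361 = 2.10 ft.
Head loss: ΔE = (y₂ − y₁)³/(4y₁y₂) = (2.10 − 0.361)³/(4×0.361×2.10) = 5.27/3.03 = 1.74 ft.

ΔE = 1.74 ft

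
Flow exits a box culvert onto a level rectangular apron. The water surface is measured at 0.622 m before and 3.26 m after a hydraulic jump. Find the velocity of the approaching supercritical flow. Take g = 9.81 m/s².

For a rectangular channel the momentum equation gives q² = ½·g·y₁·y₂·(y₁ + y₂) = ½×9.81×0.622×3.26×3.88 = 38.6.
q = √38.6 = 6.21 m²/s.
V₁ = q/y₁ = 6.21/0.622 = 9.99 m/s.

V₁ = 9.99 m/s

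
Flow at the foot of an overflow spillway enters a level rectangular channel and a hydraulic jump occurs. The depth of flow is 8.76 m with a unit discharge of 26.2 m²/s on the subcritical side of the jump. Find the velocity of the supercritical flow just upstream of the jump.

V₂ = q/y₂ = 26.2/8.76 = 2.99 m/s; Fr₂ = V₂/√(g·y₂) = 0.323.
The Bélanger relation is symmetric: y₁/y₂ = ½[√(1 + 8Fr₂²) − 1] = ½[√1.833 − 1] = 0.177.
y₁ = 0.177 × 8.76 = 1.55 m.
V₁ = q/y₁ = 26.2/1.55 = 16.9 m/s.

V₁ = 16.9 m/s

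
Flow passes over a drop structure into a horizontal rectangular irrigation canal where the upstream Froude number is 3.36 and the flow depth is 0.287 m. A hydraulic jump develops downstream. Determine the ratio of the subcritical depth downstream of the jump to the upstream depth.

Fr₁ = 3.36 (given).
By Bélanger, y₂/y₁ = ½[√(1 + 8Fr₁²) − 1] = ½[√91.32 − 1] = 4.28.

y₂/y₁ = 4.28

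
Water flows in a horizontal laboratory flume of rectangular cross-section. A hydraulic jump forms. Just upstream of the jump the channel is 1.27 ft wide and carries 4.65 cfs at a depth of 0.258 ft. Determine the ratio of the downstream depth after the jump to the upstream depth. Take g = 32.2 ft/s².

q = Q/b = 4.65/1.27 = 3.66 ft²/s; V₁ = q/y₁ = 14.2 ft/s. Fr₁ = V₁/√(g·y₁) = 4.92.
By Bélanger, y₂/y₁ = ½[√(1 + 8Fr₁²) − 1] = ½[√194.9 − 1] = 6.48.

y₂/y₁ = 6.48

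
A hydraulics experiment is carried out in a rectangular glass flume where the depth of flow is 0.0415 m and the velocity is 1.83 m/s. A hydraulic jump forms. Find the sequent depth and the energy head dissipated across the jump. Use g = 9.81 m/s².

Fr₁ = V₁/√(g·y₁) = 1.83/√(9.81×0.0415) = 2.87.
Conjugate-depth relation: y₂/y₁ = ½[√(1 + 8Fr₁²) − 1] = ½[√66.81 − 1] = 3.59.
y₂ = 3.59 × 0.0415 = 0.149 m.
Head loss: ΔE = (y₂ − y₁)³/(4y₁y₂) = (0.149 − 0.0415)³/(4×0.0415×0.149) = 0.00124/0.0247 = 0.0501 m.

y₂ = 0.149 m; ΔE = 0.0501 m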